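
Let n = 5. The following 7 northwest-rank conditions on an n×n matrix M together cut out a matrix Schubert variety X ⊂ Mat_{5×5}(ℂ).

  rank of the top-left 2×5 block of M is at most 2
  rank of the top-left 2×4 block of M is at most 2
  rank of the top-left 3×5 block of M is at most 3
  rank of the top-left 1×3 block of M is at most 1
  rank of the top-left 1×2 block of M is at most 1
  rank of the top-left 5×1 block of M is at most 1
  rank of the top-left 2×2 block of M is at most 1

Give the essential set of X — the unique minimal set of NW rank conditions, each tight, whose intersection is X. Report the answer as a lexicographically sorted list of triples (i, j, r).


Propagating the 7 rank bounds to every northwest block:

  R[1]: 1 1 1 1 1
  R[2]: 1 1 2 2 2
  R[3]: 1 2 3 3 3
  R[4]: 1 2 3 4 4
  R[5]: 1 2 3 4 5

the unique w with this rank table is (1, 3, 2, 4, 5).

1 SE-corner of the 1-cell Rothe diagram gives Ess(w):

[(2, 2, 1)]


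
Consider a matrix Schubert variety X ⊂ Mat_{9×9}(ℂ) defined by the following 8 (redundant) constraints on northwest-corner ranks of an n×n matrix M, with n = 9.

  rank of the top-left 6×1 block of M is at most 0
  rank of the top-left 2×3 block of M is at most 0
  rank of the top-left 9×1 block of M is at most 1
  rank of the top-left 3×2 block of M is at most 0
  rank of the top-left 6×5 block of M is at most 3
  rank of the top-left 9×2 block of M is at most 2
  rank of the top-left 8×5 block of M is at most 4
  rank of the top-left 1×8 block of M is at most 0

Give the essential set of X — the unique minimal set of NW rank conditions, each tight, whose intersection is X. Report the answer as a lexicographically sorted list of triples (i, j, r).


Rank table r_w(9×9) implied by the 8 constraints:

  0 0 0 0 0 0 0 0 1
  0 0 0 1 1 1 1 1 2
  0 0 1 2 2 2 2 2 3
  0 1 2 3 3 3 3 3 4
  0 1 2 3 3 4 4 4 5
  0 1 2 3 3 4 5 5 6
  1 2 3 4 4 5 6 6 7
  1 2 3 4 4 5 6 7 8
  1 2 3 4 5 6 7 8 9

hence w(1..9) = (9, 4, 3, 2, 6, 7, 1, 8, 5).

ℓ(w)=19; the 6 essential cells (i,j,r):

[(1, 8, 0), (2, 3, 0), (3, 2, 0), (6, 1, 0), (6, 5, 3), (8, 5, 4)]


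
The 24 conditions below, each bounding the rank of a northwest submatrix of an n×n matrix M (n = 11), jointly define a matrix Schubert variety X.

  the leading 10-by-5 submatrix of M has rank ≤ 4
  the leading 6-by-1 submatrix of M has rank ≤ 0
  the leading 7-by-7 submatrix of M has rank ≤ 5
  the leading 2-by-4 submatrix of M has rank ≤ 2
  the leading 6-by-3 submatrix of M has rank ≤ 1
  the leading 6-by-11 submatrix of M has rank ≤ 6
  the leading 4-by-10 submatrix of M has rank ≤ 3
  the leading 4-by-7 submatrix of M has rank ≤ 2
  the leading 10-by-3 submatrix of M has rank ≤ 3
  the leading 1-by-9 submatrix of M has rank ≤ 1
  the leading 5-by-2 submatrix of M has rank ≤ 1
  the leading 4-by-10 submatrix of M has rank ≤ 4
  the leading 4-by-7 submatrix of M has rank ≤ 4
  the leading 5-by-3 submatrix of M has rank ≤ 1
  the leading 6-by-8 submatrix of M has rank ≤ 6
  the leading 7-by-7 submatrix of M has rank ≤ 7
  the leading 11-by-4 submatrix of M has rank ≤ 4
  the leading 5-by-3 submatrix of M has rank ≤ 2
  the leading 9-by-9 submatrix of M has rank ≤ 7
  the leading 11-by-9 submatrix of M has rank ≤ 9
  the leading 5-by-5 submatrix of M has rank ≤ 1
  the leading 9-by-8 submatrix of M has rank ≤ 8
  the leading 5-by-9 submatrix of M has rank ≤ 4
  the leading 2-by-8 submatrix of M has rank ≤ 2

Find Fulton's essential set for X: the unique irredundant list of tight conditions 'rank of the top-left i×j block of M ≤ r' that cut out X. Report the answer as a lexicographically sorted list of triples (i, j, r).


Recovering R(i,j) via the rank-extension bound from the 24 conditions:

  0, 1, 1, 1, 1, 1, 1, 1, 1, 1, 1
  0, 1, 1, 1, 1, 2, 2, 2, 2, 2, 2
  0, 1, 1, 1, 1, 2, 2, 3, 3, 3, 3
  0, 1, 1, 1, 1, 2, 2, 3, 3, 3, 4
  0, 1, 1, 1, 1, 2, 3, 4, 4, 4, 5
  0, 1, 1, 2, 2, 3, 4, 5, 5, 5, 6
  1, 2, 2, 3, 3, 4, 5, 6, 6, 6, 7
  1, 2, 3, 4, 4, 5, 6, 7, 7, 7, 8
  1, 2, 3, 4, 4, 5, 6, 7, 7, 8, 9
  1, 2, 3, 4, 4, 5, 6, 7, 8, 9, 10
  1, 2, 3, 4, 5, 6, 7, 8, 9, 10, 11

so w = (2, 6, 8, 11, 7, 4, 1, 3, 10, 9, 5).

Fulton essential set (7 of the 26 Rothe cells):

[(4, 7, 2), (4, 10, 3), (5, 5, 1), (6, 1, 0), (6, 3, 1), (9, 9, 7), (10, 5, 4)]


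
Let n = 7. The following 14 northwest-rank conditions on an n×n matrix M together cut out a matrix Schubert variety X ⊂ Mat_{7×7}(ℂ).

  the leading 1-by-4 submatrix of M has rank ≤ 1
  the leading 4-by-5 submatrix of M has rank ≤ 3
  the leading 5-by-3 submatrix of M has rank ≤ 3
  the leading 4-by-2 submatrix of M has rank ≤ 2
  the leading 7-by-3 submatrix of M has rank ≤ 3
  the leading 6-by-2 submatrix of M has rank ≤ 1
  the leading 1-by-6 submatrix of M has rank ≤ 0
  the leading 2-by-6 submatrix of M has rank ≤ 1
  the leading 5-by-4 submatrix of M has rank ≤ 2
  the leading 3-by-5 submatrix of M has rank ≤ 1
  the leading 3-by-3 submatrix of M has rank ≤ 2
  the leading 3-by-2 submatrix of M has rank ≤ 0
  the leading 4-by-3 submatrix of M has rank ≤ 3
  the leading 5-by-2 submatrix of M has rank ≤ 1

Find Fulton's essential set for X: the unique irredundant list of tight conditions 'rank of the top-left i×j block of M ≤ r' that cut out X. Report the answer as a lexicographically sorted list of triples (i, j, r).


The tightest implied rank at each (i,j), from the 14 conditions:

  row 1: 0 0 0 0 0 0 1
  row 2: 0 0 1 1 1 1 2
  row 3: 0 0 1 1 1 2 3
  row 4: 1 1 2 2 2 3 4
  row 5: 1 1 2 2 3 4 5
  row 6: 1 1 2 3 4 5 6
  row 7: 1 2 3 4 5 6 7

so w = (7, 3, 6, 1, 5, 4, 2).

5 SE-corners of the 15-cell Rothe diagram give Ess(w):

[(1, 6, 0), (3, 2, 0), (3, 5, 1), (5, 4, 2), (6, 2, 1)]


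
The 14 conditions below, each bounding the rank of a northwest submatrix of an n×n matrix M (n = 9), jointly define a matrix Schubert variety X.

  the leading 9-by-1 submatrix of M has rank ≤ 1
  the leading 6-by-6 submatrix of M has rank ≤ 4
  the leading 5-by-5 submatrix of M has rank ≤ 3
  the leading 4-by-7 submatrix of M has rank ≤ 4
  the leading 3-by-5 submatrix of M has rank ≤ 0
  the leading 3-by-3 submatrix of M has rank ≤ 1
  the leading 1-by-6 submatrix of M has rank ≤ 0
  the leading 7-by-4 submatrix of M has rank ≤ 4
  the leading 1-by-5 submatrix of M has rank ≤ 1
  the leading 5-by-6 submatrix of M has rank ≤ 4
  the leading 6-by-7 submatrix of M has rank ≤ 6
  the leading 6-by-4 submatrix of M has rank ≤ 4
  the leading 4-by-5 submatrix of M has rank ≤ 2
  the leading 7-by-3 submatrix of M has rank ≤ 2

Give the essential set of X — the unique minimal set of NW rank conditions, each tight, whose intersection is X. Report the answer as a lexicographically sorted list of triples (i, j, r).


Computing R[i][j] = min implied NW-rank bound (n=9, 14 conditions):

  i=1: 0 0 0 0 0 0 1 1 1
  i=2: 0 0 0 0 0 1 2 2 2
  i=3: 0 0 0 0 0 1 2 3 3
  i=4: 1 1 1 1 1 2 3 4 4
  i=5: 1 2 2 2 2 3 4 5 5
  i=6: 1 2 2 3 3 4 5 6 6
  i=7: 1 2 2 3 4 5 6 7 7
  i=8: 1 2 3 4 5 6 7 8 8
  i=9: 1 2 3 4 5 6 7 8 9

second differences of R give the permutation w = (7, 6, 8, 1, 2, 4, 5, 3, 9).

ℓ(w)=18; the 3 essential cells (i,j,r):

[(1, 6, 0), (3, 5, 0), (7, 3, 2)]


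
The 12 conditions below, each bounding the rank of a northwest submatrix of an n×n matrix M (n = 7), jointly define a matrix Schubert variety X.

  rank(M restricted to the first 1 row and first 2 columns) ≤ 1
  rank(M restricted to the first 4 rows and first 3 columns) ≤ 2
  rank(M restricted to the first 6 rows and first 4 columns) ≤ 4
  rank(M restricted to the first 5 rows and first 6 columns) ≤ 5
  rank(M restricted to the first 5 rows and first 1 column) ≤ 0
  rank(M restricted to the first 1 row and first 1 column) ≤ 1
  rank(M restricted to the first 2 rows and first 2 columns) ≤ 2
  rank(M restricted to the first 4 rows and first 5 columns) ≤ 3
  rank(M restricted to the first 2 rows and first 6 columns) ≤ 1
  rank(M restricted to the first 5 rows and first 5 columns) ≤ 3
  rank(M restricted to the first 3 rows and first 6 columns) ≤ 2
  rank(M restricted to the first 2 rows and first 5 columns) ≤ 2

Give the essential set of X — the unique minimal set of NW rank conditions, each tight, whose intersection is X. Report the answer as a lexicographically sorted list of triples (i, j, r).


Rank table r_w(7×7) implied by the 12 constraints:

  0, 1, 1, 1, 1, 1, 1
  0, 1, 1, 1, 1, 1, 2
  0, 1, 2, 2, 2, 2, 3
  0, 1, 2, 3, 3, 3, 4
  0, 1, 2, 3, 3, 4, 5
  1, 2, 3, 4, 4, 5, 6
  1, 2, 3, 4, 5, 6, 7

giving w = (2, 7, 3, 4, 6, 1, 5) via Δ²R.

Rothe diagram D(w) (10 cells), 3 SE-corners (essential conditions):

[(2, 6, 1), (5, 1, 0), (5, 5, 3)]


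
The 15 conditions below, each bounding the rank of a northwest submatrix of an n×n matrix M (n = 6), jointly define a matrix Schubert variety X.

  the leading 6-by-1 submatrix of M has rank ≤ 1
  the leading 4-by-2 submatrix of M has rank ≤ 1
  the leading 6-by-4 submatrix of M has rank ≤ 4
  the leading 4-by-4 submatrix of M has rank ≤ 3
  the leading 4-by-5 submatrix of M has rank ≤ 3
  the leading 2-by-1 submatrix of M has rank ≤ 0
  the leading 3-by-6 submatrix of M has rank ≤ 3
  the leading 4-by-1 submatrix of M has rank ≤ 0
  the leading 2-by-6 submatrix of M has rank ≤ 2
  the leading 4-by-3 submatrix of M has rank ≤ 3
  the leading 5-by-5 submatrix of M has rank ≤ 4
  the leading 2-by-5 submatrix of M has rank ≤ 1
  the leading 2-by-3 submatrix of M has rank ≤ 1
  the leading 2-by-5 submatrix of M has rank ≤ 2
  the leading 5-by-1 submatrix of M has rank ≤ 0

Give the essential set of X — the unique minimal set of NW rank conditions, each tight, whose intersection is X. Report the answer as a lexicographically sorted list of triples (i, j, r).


Recovering R(i,j) via the rank-extension bound from the 15 conditions:

  i=1: 0, 1, 1, 1, 1, 1
  i=2: 0, 1, 1, 1, 1, 2
  i=3: 0, 1, 2, 2, 2, 3
  i=4: 0, 1, 2, 3, 3, 4
  i=5: 0, 1, 2, 3, 4, 5
  i=6: 1, 2, 3, 4, 5, 6

the unique w with this rank table is (2, 6, 3, 4, 5, 1).

Rothe diagram D(w) (8 cells), 2 SE-corners (essential conditions):

[(2, 5, 1), (5, 1, 0)]


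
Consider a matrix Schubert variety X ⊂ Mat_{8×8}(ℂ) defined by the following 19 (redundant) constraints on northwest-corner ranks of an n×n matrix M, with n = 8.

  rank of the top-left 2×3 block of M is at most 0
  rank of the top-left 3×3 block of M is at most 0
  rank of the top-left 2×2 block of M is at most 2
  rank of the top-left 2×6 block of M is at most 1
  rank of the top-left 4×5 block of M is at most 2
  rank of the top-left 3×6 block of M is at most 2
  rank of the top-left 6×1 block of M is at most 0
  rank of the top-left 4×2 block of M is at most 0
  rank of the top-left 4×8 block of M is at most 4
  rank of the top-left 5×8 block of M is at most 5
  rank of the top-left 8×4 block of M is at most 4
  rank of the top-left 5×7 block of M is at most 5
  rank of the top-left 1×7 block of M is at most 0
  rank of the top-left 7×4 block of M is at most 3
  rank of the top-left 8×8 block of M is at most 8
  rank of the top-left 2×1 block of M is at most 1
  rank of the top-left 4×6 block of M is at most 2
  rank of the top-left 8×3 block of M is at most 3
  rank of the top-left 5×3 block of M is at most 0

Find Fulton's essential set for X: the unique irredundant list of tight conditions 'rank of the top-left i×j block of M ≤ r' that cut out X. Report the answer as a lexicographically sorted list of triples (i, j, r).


The tightest implied rank at each (i,j), from the 19 conditions:

  0, 0, 0, 0, 0, 0, 0, 1
  0, 0, 0, 1, 1, 1, 1, 2
  0, 0, 0, 1, 2, 2, 2, 3
  0, 0, 0, 1, 2, 2, 3, 4
  0, 0, 0, 1, 2, 3, 4, 5
  0, 1, 1, 2, 3, 4, 5, 6
  1, 2, 2, 3, 4, 5, 6, 7
  1, 2, 3, 4, 5, 6, 7, 8

the unique w with this rank table is (8, 4, 5, 7, 6, 2, 1, 3).

Rothe diagram D(w) (21 cells), 4 SE-corners (essential conditions):

[(1, 7, 0), (4, 6, 2), (5, 3, 0), (6, 1, 0)]


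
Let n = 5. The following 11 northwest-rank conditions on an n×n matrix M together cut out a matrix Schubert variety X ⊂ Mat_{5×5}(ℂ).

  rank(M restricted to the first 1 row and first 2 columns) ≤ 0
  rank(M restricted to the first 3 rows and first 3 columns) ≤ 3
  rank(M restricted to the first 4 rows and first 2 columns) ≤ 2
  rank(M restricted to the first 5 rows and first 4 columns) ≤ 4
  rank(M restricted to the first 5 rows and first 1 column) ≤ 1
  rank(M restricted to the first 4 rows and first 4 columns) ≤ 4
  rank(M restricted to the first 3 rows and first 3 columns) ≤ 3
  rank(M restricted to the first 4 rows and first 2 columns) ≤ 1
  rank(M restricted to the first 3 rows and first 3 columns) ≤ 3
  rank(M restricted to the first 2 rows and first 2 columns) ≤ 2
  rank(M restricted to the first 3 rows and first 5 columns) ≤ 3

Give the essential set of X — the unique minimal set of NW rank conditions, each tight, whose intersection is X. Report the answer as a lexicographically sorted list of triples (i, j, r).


Propagating the 11 rank bounds to every northwest block:

  i=1: 0 | 0 | 1 | 1 | 1
  i=2: 1 | 1 | 2 | 2 | 2
  i=3: 1 | 1 | 2 | 3 | 3
  i=4: 1 | 1 | 2 | 3 | 4
  i=5: 1 | 2 | 3 | 4 | 5

giving w = (3, 1, 4, 5, 2) via Δ²R.

D(w) has 4 cells with 2 SE-corners; essential set:

[(1, 2, 0), (4, 2, 1)]


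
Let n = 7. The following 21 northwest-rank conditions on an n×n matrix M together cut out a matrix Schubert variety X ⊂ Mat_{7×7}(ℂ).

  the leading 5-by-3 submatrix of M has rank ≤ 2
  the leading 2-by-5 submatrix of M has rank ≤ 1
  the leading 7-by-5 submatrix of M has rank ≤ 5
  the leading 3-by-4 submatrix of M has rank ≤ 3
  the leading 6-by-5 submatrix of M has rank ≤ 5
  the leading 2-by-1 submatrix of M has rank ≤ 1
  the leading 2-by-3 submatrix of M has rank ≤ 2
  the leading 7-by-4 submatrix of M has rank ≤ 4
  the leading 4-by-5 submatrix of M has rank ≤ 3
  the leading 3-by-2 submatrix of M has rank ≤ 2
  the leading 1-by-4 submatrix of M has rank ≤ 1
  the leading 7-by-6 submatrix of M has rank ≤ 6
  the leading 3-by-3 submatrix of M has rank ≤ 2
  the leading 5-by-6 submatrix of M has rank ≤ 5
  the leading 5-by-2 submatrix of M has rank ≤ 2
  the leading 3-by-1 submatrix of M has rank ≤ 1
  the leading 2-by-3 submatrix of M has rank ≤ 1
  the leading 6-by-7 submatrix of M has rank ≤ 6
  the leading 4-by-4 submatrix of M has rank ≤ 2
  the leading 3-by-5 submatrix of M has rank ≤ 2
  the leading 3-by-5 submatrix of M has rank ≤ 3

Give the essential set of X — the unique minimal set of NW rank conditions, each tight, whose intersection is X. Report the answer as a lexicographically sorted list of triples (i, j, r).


Computing R[i][j] = min implied NW-rank bound (n=7, 21 conditions):

  R[1]: 1, 1, 1, 1, 1, 1, 1
  R[2]: 1, 1, 1, 1, 1, 2, 2
  R[3]: 1, 2, 2, 2, 2, 3, 3
  R[4]: 1, 2, 2, 2, 3, 4, 4
  R[5]: 1, 2, 2, 3, 4, 5, 5
  R[6]: 1, 2, 3, 4, 5, 6, 6
  R[7]: 1, 2, 3, 4, 5, 6, 7

hence w(1..7) = (1, 6, 2, 5, 4, 3, 7).

D(w) has 7 cells with 3 SE-corners; essential set:

[(2, 5, 1), (4, 4, 2), (5, 3, 2)]


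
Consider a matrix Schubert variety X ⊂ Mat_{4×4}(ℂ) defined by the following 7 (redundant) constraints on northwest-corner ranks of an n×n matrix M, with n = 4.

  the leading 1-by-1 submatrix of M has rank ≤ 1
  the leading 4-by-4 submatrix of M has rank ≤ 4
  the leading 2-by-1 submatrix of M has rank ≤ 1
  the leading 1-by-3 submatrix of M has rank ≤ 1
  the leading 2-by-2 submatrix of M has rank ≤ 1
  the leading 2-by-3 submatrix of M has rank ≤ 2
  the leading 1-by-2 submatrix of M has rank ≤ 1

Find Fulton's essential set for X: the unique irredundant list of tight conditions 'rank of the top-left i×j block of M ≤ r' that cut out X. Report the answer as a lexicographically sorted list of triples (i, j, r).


Recovering R(i,j) via the rank-extension bound from the 7 conditions:

  row 1: 1 | 1 | 1 | 1
  row 2: 1 | 1 | 2 | 2
  row 3: 1 | 2 | 3 | 3
  row 4: 1 | 2 | 3 | 4

hence w(1..4) = (1, 3, 2, 4).

Rothe diagram D(w) (1 cell), 1 SE-corner (essential condition):

[(2, 2, 1)]


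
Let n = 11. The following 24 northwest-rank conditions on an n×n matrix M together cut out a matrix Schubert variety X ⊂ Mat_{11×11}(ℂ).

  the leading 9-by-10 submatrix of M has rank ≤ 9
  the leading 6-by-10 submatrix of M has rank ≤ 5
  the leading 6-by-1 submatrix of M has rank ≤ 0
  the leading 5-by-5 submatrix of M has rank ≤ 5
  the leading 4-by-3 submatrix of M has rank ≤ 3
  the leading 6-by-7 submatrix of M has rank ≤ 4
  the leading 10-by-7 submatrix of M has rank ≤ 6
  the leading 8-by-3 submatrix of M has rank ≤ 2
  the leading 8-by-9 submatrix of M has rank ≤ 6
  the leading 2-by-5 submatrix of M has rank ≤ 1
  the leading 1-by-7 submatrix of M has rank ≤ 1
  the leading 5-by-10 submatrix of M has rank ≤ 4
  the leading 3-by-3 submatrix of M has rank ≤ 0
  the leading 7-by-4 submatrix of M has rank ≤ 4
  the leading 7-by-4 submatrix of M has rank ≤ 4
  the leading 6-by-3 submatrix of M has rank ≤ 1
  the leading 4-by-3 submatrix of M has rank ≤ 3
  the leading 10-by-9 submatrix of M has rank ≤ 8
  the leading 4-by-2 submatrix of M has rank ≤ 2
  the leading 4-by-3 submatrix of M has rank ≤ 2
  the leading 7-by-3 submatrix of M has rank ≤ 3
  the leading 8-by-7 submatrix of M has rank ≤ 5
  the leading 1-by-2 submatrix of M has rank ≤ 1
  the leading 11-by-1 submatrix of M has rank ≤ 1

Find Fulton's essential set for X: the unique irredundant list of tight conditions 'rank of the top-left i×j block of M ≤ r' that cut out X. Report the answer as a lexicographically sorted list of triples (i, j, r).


Rank table r_w(11×11) implied by the 24 constraints:

  R[1]: 0  0  0  1  1  1  1  1  1  1  1
  R[2]: 0  0  0  1  1  2  2  2  2  2  2
  R[3]: 0  0  0  1  2  3  3  3  3  3  3
  R[4]: 0  1  1  2  3  4  4  4  4  4  4
  R[5]: 0  1  1  2  3  4  4  4  4  4  5
  R[6]: 0  1  1  2  3  4  4  5  5  5  6
  R[7]: 1  2  2  3  4  5  5  6  6  6  7
  R[8]: 1  2  2  3  4  5  5  6  6  7  8
  R[9]: 1  2  3  4  5  6  6  7  7  8  9
  R[10]: 1  2  3  4  5  6  6  7  8  9  10
  R[11]: 1  2  3  4  5  6  7  8  9  10  11

the unique w with this rank table is (4, 6, 5, 2, 11, 8, 1, 10, 3, 9, 7).

10 SE-corners of the 24-cell Rothe diagram give Ess(w):

[(2, 5, 1), (3, 3, 0), (5, 10, 4), (6, 1, 0), (6, 3, 1), (6, 7, 4), (8, 3, 2), (8, 7, 5), (8, 9, 6), (10, 7, 6)]


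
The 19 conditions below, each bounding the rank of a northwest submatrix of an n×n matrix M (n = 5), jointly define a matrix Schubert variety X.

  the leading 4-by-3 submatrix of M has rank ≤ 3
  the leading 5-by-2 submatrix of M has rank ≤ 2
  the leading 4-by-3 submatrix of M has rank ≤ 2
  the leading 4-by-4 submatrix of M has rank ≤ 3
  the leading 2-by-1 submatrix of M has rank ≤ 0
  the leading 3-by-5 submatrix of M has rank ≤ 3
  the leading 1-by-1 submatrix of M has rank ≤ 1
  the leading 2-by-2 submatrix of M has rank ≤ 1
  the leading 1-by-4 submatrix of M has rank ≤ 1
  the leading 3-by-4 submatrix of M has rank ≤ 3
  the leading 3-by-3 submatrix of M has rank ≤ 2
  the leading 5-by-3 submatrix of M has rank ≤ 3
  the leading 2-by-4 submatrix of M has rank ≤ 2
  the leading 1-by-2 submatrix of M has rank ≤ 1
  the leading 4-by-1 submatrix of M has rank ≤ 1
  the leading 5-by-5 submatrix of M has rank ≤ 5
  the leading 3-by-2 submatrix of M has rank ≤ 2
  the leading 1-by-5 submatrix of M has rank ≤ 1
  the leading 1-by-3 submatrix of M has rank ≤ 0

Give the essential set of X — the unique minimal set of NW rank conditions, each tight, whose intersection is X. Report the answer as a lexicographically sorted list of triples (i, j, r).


Computing R[i][j] = min implied NW-rank bound (n=5, 19 conditions):

  R[1]: 0 0 0 1 1
  R[2]: 0 1 1 2 2
  R[3]: 1 2 2 3 3
  R[4]: 1 2 2 3 4
  R[5]: 1 2 3 4 5

so w = (4, 2, 1, 5, 3).

D(w) has 5 cells with 3 SE-corners; essential set:

[(1, 3, 0), (2, 1, 0), (4, 3, 2)]


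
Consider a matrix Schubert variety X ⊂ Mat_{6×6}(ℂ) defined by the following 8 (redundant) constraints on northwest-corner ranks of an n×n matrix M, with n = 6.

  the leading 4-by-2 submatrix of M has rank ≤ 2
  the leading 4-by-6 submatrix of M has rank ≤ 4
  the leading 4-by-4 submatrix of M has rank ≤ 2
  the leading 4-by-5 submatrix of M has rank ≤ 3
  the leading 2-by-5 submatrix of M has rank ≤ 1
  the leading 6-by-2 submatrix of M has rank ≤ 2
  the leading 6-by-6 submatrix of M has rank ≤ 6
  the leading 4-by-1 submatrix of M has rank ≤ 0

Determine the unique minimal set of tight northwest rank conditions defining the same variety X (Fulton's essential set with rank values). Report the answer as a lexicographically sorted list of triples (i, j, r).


Computing R[i][j] = min implied NW-rank bound (n=6, 8 conditions):

  R[1]: 0  1  1  1  1  1
  R[2]: 0  1  1  1  1  2
  R[3]: 0  1  2  2  2  3
  R[4]: 0  1  2  2  3  4
  R[5]: 1  2  3  3  4  5
  R[6]: 1  2  3  4  5  6

the unique w with this rank table is (2, 6, 3, 5, 1, 4).

|D(w)|=8, |Ess(w)|=3:

[(2, 5, 1), (4, 1, 0), (4, 4, 2)]


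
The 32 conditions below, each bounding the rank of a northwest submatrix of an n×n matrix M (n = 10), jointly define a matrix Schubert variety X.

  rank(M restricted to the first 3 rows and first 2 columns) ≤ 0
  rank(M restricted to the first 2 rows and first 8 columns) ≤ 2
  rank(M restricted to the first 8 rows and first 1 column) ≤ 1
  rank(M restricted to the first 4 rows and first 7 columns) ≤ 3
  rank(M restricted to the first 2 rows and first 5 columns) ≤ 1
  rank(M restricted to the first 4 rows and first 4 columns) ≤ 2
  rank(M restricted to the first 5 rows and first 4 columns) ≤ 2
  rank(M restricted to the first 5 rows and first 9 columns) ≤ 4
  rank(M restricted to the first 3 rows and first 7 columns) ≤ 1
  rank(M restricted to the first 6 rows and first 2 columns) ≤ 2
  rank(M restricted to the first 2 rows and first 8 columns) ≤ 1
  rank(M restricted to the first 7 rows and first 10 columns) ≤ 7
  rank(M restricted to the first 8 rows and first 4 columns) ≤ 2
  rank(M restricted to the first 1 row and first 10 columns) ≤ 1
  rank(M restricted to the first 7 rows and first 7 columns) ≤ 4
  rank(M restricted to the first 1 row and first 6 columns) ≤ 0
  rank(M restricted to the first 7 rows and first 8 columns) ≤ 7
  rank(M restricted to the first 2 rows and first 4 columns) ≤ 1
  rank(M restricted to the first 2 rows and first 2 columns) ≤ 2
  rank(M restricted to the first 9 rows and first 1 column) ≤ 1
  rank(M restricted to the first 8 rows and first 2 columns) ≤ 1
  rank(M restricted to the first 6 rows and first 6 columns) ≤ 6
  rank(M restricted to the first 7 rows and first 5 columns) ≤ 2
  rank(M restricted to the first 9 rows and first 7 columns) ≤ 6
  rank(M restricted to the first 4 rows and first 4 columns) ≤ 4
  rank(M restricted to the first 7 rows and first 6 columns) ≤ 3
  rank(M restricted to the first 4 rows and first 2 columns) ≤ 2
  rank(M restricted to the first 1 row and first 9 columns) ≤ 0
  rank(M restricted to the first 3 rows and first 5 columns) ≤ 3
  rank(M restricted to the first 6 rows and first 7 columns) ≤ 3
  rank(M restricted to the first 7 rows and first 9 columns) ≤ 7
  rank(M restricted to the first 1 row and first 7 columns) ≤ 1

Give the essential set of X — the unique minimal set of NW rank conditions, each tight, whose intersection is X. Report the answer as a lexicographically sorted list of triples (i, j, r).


Computing R[i][j] = min implied NW-rank bound (n=10, 32 conditions):

  row 1: 0 0 0 0 0 0 0 0 0 1
  row 2: 0 0 1 1 1 1 1 1 1 2
  row 3: 0 0 1 1 1 1 1 2 2 3
  row 4: 1 1 2 2 2 2 2 3 3 4
  row 5: 1 1 2 2 2 3 3 4 4 5
  row 6: 1 1 2 2 2 3 3 4 5 6
  row 7: 1 1 2 2 2 3 4 5 6 7
  row 8: 1 1 2 2 3 4 5 6 7 8
  row 9: 1 2 3 3 4 5 6 7 8 9
  row 10: 1 2 3 4 5 6 7 8 9 10

so w = (10, 3, 8, 1, 6, 9, 7, 5, 2, 4).

D(w) has 29 cells with 7 SE-corners; essential set:

[(1, 9, 0), (3, 2, 0), (3, 7, 1), (6, 7, 3), (7, 5, 2), (8, 2, 1), (8, 4, 2)]


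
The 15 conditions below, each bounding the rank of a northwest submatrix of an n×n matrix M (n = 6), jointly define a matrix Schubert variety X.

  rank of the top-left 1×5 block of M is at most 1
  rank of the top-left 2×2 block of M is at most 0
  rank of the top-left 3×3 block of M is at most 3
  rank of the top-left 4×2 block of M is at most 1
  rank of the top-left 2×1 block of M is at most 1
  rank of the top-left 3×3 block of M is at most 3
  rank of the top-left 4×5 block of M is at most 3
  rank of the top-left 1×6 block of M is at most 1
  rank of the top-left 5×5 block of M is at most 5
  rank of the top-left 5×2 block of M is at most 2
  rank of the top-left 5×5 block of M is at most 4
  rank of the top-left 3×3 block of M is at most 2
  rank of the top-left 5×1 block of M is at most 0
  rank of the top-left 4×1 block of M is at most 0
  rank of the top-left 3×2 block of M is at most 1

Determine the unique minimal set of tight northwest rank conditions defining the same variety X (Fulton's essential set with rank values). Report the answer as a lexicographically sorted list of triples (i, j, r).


Computing R[i][j] = min implied NW-rank bound (n=6, 15 conditions):

  row 1: 0 0 1 1 1 1
  row 2: 0 0 1 2 2 2
  row 3: 0 1 2 3 3 3
  row 4: 0 1 2 3 3 4
  row 5: 0 1 2 3 4 5
  row 6: 1 2 3 4 5 6

reading off 1-entries of Δ²R: w = (3, 4, 2, 6, 5, 1).

|D(w)|=8, |Ess(w)|=3:

[(2, 2, 0), (4, 5, 3), (5, 1, 0)]


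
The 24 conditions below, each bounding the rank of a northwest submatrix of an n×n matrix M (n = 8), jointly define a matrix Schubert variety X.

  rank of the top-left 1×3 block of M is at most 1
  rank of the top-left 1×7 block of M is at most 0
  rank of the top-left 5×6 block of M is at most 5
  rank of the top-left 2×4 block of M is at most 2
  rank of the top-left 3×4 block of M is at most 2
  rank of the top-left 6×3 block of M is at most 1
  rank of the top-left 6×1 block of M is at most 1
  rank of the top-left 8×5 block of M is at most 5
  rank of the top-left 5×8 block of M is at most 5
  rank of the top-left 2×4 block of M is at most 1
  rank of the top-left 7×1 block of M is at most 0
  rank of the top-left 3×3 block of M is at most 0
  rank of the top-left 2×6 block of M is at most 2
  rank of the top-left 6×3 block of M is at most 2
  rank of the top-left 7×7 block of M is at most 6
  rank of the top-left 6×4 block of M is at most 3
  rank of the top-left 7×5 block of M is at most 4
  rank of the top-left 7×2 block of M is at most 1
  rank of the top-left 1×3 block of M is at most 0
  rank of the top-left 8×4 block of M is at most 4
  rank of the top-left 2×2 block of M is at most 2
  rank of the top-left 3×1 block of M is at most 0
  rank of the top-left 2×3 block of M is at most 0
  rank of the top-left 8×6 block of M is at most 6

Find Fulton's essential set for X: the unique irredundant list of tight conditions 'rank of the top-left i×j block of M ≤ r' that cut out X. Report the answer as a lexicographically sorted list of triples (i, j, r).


Recovering R(i,j) via the rank-extension bound from the 24 conditions:

  i=1: 0, 0, 0, 0, 0, 0, 0, 1
  i=2: 0, 0, 0, 1, 1, 1, 1, 2
  i=3: 0, 0, 0, 1, 2, 2, 2, 3
  i=4: 0, 1, 1, 2, 3, 3, 3, 4
  i=5: 0, 1, 1, 2, 3, 4, 4, 5
  i=6: 0, 1, 1, 2, 3, 4, 5, 6
  i=7: 0, 1, 2, 3, 4, 5, 6, 7
  i=8: 1, 2, 3, 4, 5, 6, 7, 8

giving w = (8, 4, 5, 2, 6, 7, 3, 1) via Δ²R.

ℓ(w)=19; the 4 essential cells (i,j,r):

[(1, 7, 0), (3, 3, 0), (6, 3, 1), (7, 1, 0)]


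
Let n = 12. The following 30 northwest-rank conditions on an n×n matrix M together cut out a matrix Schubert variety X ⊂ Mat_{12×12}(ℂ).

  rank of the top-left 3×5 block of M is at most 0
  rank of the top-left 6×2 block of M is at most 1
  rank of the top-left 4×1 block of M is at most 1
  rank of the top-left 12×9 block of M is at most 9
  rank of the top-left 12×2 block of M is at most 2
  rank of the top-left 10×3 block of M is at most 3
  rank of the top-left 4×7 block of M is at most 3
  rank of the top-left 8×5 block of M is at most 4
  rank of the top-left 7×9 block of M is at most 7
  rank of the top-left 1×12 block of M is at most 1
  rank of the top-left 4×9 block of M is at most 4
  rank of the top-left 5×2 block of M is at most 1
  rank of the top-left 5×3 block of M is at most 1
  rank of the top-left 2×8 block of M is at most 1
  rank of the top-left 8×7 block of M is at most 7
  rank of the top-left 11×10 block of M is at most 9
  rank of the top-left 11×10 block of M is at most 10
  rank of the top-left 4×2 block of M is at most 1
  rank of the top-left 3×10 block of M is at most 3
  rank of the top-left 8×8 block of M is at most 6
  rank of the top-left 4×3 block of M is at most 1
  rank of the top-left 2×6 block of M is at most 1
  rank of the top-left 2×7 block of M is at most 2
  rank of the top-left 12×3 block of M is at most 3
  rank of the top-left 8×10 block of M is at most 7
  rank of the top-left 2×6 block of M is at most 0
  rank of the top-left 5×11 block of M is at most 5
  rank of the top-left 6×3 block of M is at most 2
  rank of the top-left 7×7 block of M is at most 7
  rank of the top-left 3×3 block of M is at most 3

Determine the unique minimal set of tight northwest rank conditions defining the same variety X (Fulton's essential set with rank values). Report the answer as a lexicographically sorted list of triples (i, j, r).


Computing R[i][j] = min implied NW-rank bound (n=12, 30 conditions):

  R[1]: 0, 0, 0, 0, 0, 0, 1, 1, 1, 1, 1, 1
  R[2]: 0, 0, 0, 0, 0, 0, 1, 1, 2, 2, 2, 2
  R[3]: 0, 0, 0, 0, 0, 1, 2, 2, 3, 3, 3, 3
  R[4]: 1, 1, 1, 1, 1, 2, 3, 3, 4, 4, 4, 4
  R[5]: 1, 1, 1, 2, 2, 3, 4, 4, 5, 5, 5, 5
  R[6]: 1, 1, 2, 3, 3, 4, 5, 5, 6, 6, 6, 6
  R[7]: 1, 2, 3, 4, 4, 5, 6, 6, 7, 7, 7, 7
  R[8]: 1, 2, 3, 4, 4, 5, 6, 6, 7, 7, 8, 8
  R[9]: 1, 2, 3, 4, 5, 6, 7, 7, 8, 8, 9, 9
  R[10]: 1, 2, 3, 4, 5, 6, 7, 8, 9, 9, 10, 10
  R[11]: 1, 2, 3, 4, 5, 6, 7, 8, 9, 9, 10, 11
  R[12]: 1, 2, 3, 4, 5, 6, 7, 8, 9, 10, 11, 12

reading off 1-entries of Δ²R: w = (7, 9, 6, 1, 4, 3, 2, 11, 5, 8, 12, 10).

ℓ(w)=25; the 9 essential cells (i,j,r):

[(2, 6, 0), (2, 8, 1), (3, 5, 0), (5, 3, 1), (6, 2, 1), (8, 5, 4), (8, 8, 6), (8, 10, 7), (11, 10, 9)]


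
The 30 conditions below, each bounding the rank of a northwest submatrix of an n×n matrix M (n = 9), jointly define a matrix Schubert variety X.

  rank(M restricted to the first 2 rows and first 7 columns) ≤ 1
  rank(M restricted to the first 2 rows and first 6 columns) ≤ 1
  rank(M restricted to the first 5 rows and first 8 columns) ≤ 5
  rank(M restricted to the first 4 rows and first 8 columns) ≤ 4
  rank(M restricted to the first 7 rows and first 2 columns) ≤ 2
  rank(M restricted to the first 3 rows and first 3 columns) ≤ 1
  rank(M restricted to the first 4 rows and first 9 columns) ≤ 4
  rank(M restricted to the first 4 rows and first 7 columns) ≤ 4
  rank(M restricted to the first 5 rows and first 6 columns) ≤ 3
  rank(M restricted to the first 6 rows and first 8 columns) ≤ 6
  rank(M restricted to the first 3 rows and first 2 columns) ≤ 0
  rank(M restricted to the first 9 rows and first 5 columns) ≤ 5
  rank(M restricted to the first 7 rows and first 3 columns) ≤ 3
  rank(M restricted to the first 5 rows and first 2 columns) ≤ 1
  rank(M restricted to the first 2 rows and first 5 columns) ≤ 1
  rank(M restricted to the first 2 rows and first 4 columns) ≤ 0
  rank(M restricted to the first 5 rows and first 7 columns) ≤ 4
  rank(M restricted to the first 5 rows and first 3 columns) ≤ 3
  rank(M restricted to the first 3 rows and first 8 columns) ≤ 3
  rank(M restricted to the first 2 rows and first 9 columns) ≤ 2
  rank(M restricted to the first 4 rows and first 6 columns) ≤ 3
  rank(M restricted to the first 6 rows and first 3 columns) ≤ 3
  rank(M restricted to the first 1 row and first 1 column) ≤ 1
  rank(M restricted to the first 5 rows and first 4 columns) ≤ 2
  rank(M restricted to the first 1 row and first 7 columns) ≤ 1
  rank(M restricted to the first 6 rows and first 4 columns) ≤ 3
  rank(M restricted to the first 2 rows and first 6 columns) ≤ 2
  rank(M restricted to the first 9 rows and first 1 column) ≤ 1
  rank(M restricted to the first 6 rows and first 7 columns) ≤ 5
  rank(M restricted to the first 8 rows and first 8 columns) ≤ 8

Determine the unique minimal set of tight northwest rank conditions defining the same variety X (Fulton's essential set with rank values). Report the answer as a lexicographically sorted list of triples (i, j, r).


Rank table r_w(9×9) implied by the 30 constraints:

  row 1: 0 | 0 | 0 | 0 | 1 | 1 | 1 | 1 | 1
  row 2: 0 | 0 | 0 | 0 | 1 | 1 | 1 | 2 | 2
  row 3: 0 | 0 | 1 | 1 | 2 | 2 | 2 | 3 | 3
  row 4: 1 | 1 | 2 | 2 | 3 | 3 | 3 | 4 | 4
  row 5: 1 | 1 | 2 | 2 | 3 | 3 | 4 | 5 | 5
  row 6: 1 | 2 | 3 | 3 | 4 | 4 | 5 | 6 | 6
  row 7: 1 | 2 | 3 | 4 | 5 | 5 | 6 | 7 | 7
  row 8: 1 | 2 | 3 | 4 | 5 | 6 | 7 | 8 | 8
  row 9: 1 | 2 | 3 | 4 | 5 | 6 | 7 | 8 | 9

so w = (5, 8, 3, 1, 7, 2, 4, 6, 9).

|D(w)|=15, |Ess(w)|=6:

[(2, 4, 0), (2, 7, 1), (3, 2, 0), (5, 2, 1), (5, 4, 2), (5, 6, 3)]


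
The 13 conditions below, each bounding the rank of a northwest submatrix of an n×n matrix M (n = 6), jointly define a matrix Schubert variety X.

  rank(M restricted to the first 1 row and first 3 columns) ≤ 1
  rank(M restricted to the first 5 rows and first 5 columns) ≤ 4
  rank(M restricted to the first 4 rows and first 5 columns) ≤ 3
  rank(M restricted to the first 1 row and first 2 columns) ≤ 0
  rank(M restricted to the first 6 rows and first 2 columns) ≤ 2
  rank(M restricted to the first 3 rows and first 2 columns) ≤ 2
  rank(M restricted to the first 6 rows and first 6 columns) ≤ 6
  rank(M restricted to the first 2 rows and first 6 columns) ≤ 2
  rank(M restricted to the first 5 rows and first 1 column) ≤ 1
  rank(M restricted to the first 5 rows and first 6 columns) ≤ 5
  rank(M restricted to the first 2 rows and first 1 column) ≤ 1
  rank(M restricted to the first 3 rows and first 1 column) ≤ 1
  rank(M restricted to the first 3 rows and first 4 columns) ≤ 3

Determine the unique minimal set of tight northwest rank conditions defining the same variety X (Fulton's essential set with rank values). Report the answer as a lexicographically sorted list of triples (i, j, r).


Recovering R(i,j) via the rank-extension bound from the 13 conditions:

  row 1: 0 0 1 1 1 1
  row 2: 1 1 2 2 2 2
  row 3: 1 2 3 3 3 3
  row 4: 1 2 3 3 3 4
  row 5: 1 2 3 4 4 5
  row 6: 1 2 3 4 5 6

giving w = (3, 1, 2, 6, 4, 5) via Δ²R.

|D(w)|=4, |Ess(w)|=2:

[(1, 2, 0), (4, 5, 3)]


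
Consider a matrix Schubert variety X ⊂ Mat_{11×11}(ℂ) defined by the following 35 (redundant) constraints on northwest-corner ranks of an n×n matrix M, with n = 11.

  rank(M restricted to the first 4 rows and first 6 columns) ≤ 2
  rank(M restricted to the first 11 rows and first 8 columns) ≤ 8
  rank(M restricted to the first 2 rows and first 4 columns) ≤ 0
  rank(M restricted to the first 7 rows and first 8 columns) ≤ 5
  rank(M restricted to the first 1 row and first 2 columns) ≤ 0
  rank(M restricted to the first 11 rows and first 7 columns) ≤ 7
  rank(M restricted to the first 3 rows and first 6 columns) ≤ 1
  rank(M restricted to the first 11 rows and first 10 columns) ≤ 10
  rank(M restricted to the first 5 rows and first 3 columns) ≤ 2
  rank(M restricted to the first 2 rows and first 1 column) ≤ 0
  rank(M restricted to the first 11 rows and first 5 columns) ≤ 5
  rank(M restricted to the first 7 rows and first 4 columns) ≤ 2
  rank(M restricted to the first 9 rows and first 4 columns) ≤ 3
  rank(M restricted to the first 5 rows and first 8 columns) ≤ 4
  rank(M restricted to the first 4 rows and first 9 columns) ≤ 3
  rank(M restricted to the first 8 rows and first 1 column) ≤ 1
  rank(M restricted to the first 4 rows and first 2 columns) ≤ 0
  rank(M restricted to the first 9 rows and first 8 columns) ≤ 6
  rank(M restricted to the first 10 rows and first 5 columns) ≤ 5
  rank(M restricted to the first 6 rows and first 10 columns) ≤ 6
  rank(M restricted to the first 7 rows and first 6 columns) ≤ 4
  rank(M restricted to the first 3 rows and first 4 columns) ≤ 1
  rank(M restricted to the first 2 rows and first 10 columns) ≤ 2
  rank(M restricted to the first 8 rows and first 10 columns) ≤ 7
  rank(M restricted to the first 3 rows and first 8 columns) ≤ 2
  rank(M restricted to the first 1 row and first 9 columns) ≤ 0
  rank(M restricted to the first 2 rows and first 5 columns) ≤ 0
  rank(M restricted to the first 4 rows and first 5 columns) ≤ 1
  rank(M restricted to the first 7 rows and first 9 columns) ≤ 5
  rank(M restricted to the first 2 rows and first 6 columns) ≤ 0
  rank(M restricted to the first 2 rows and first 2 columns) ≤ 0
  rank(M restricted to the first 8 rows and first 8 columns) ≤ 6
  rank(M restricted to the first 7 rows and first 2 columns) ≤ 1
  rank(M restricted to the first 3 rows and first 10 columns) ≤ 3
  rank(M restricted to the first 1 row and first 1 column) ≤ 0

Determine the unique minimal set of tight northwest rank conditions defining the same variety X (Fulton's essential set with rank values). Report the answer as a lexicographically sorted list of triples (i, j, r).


Computing R[i][j] = min implied NW-rank bound (n=11, 35 conditions):

  0  0  0  0  0  0  0  0  0  1  1
  0  0  0  0  0  0  1  1  1  2  2
  0  0  1  1  1  1  2  2  2  3  3
  0  0  1  1  1  2  3  3  3  4  4
  1  1  2  2  2  3  4  4  4  5  5
  1  1  2  2  3  4  5  5  5  6  6
  1  1  2  2  3  4  5  5  5  6  7
  1  2  3  3  4  5  6  6  6  7  8
  1  2  3  3  4  5  6  6  7  8  9
  1  2  3  4  5  6  7  7  8  9  10
  1  2  3  4  5  6  7  8  9  10  11

second differences of R give the permutation w = (10, 7, 3, 6, 1, 5, 11, 2, 9, 4, 8).

D(w) has 29 cells with 9 SE-corners; essential set:

[(1, 9, 0), (2, 6, 0), (4, 2, 0), (4, 5, 1), (7, 2, 1), (7, 4, 2), (7, 9, 5), (9, 4, 3), (9, 8, 6)]


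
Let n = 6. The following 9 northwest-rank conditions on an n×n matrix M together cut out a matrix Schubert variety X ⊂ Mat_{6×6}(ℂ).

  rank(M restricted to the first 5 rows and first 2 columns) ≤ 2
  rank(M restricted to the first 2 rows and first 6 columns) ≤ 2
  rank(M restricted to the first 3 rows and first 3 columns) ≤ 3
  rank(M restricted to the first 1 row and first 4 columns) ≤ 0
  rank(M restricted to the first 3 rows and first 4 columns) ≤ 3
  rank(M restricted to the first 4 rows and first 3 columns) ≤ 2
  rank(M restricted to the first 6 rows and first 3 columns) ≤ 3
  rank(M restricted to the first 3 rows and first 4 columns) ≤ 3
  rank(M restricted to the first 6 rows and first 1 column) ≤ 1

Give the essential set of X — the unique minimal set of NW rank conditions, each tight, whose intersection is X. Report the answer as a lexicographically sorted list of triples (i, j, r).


Rank table r_w(6×6) implied by the 9 constraints:

  row 1: 0  0  0  0  1  1
  row 2: 1  1  1  1  2  2
  row 3: 1  2  2  2  3  3
  row 4: 1  2  2  3  4  4
  row 5: 1  2  3  4  5  5
  row 6: 1  2  3  4  5  6

giving w = (5, 1, 2, 4, 3, 6) via Δ²R.

ℓ(w)=5; the 2 essential cells (i,j,r):

[(1, 4, 0), (4, 3, 2)]


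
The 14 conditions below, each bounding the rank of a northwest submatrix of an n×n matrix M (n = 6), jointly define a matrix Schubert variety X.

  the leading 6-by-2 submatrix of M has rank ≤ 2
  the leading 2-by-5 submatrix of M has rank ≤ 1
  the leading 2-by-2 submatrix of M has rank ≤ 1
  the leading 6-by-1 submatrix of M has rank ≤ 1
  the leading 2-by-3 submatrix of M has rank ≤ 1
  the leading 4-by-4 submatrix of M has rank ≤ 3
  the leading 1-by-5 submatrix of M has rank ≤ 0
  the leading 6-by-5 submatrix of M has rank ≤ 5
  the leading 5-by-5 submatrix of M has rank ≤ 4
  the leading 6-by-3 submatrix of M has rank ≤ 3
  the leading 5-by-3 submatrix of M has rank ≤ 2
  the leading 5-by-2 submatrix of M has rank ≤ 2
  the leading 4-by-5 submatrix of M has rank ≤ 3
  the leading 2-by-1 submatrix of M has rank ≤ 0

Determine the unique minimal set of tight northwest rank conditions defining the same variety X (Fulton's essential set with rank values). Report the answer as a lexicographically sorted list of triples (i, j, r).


Reconstructing r_w from the 14 given conditions:

  i=1: 0 | 0 | 0 | 0 | 0 | 1
  i=2: 0 | 1 | 1 | 1 | 1 | 2
  i=3: 1 | 2 | 2 | 2 | 2 | 3
  i=4: 1 | 2 | 2 | 3 | 3 | 4
  i=5: 1 | 2 | 2 | 3 | 4 | 5
  i=6: 1 | 2 | 3 | 4 | 5 | 6

giving w = (6, 2, 1, 4, 5, 3) via Δ²R.

D(w) has 8 cells with 3 SE-corners; essential set:

[(1, 5, 0), (2, 1, 0), (5, 3, 2)]
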